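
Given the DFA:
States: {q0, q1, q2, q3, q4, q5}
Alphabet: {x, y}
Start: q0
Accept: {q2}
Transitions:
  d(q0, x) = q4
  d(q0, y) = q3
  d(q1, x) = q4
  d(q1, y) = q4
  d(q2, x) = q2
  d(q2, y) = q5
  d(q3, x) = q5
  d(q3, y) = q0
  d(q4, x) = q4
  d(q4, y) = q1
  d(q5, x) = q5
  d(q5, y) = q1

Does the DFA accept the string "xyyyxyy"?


Trace: q0 -> q4 -> q1 -> q4 -> q1 -> q4 -> q1 -> q4
Final state: q4
Accept states: {q2}

No, rejected (final state q4 is not an accept state)


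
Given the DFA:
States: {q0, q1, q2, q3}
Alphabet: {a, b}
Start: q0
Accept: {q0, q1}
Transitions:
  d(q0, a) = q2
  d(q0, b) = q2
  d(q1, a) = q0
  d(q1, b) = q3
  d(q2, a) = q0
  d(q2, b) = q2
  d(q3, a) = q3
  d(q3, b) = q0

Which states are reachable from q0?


BFS from q0:
  layer 0: {q0}
  layer 1: {q2}

{q0, q2}


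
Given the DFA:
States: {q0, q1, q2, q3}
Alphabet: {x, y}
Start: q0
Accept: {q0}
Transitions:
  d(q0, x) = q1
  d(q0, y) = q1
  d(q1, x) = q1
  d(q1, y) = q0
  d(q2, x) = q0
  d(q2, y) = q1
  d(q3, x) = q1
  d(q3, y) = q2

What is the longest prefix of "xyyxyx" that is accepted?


Run the DFA, marking each prefix where the state is accepting:
  "" -> q0 [accept]
  "x" -> q1 [reject]
  "xy" -> q0 [accept]
  "xyy" -> q1 [reject]
  "xyyx" -> q1 [reject]
  "xyyxy" -> q0 [accept]
  "xyyxyx" -> q1 [reject]

"xyyxy"


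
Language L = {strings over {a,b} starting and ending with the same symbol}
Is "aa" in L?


first = 'a', last = 'a'

Yes, "aa" is in L


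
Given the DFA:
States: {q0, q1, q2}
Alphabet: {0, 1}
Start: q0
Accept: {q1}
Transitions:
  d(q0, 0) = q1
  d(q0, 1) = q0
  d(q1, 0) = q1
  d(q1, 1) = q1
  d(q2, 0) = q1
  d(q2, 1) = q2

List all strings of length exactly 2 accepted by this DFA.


All strings of length 2: 4 total
Accepted: 3

"00", "01", "10"


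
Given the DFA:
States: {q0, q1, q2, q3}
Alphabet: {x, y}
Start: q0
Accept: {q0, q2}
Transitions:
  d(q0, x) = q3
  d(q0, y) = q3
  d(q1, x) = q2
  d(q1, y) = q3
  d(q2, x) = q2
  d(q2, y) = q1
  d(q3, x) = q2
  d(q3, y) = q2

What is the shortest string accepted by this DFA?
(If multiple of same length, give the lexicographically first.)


BFS by string length (lex-first path to each state shown):
  len 0: q0<-""
Found accept state at length 0.

"" (empty string)


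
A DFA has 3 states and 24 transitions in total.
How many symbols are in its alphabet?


Each state has exactly one transition per symbol.
|alphabet| = transitions / states = 24 / 3 = 8

8


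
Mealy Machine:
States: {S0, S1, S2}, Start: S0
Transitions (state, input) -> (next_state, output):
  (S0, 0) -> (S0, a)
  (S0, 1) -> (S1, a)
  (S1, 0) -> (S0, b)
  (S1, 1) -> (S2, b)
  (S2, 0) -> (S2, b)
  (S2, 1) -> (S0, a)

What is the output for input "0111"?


Step-by-step:
  (S0, 0) -> (S0, a)
  (S0, 1) -> (S1, a)
  (S1, 1) -> (S2, b)
  (S2, 1) -> (S0, a)

"aaba"


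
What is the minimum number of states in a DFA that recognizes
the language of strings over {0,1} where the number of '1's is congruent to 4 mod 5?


States track (count of '1') mod 5.
Need 5 states: one per remainder 0..4; accept = remainder 4.

5


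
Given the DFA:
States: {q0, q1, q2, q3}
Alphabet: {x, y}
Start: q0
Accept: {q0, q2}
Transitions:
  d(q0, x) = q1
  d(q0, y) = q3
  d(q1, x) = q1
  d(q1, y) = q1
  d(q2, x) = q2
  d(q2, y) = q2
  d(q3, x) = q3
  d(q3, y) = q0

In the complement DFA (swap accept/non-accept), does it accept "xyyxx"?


Trace: q0 -> q1 -> q1 -> q1 -> q1 -> q1
Final: q1
Original accept: {q0, q2}
Complement: q1 is not in original accept

Yes, complement accepts (original rejects)


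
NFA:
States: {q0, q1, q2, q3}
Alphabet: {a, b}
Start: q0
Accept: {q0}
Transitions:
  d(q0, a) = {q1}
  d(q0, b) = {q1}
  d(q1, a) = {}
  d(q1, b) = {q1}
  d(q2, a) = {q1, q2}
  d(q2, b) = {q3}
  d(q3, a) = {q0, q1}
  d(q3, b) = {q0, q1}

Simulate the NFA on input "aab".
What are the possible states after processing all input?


Start: {q0}
  --a--> {q1}
  --a--> {}
  --b--> {}

{} (empty set, no valid transitions)


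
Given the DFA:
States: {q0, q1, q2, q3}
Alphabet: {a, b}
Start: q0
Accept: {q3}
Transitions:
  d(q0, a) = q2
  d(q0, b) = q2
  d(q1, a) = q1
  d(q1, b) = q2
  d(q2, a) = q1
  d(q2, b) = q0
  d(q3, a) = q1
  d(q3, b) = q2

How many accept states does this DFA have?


Accept states listed: {q3}
Counting: q3(1)

1


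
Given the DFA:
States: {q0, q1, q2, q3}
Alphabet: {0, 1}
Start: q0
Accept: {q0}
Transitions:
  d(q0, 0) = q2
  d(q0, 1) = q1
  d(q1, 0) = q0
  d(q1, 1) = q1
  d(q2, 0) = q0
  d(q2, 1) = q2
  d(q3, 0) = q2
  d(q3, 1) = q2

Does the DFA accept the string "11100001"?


Trace: q0 -> q1 -> q1 -> q1 -> q0 -> q2 -> q0 -> q2 -> q2
Final state: q2
Accept states: {q0}

No, rejected (final state q2 is not an accept state)


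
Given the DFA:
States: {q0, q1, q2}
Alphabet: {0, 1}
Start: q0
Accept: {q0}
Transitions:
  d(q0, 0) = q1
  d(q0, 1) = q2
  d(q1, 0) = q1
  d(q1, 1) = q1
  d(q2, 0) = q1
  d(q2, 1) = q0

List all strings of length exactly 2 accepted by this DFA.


All strings of length 2: 4 total
Accepted: 1

"11"


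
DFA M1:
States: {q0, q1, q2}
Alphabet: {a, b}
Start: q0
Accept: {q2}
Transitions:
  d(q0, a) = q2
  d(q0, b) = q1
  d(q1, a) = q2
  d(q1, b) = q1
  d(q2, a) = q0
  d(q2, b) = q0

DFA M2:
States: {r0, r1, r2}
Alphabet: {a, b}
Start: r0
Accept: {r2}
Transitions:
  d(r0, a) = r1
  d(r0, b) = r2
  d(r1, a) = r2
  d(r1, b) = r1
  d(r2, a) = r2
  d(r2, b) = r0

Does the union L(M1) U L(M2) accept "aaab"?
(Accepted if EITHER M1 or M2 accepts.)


M1: final=q0 accepted=False
M2: final=r0 accepted=False

No, union rejects (neither accepts)


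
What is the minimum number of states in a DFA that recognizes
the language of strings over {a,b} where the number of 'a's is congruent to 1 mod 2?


States track (count of 'a') mod 2.
Need 2 states: one per remainder 0..1; accept = remainder 1.

2


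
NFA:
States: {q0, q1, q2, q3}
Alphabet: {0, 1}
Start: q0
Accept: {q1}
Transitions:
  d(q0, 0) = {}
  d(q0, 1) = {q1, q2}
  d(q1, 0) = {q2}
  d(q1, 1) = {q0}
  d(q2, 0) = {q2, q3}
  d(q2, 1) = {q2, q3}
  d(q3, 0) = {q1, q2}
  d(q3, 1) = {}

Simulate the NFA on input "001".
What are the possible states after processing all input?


Start: {q0}
  --0--> {}
  --0--> {}
  --1--> {}

{} (empty set, no valid transitions)


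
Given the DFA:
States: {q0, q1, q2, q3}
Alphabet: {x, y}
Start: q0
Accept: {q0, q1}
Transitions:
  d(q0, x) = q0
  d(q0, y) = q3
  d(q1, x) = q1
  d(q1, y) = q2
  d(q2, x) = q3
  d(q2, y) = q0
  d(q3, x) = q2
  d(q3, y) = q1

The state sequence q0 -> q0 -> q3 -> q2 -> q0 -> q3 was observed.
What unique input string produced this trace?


Trace back each transition to find the symbol:
  q0 --[x]--> q0
  q0 --[y]--> q3
  q3 --[x]--> q2
  q2 --[y]--> q0
  q0 --[y]--> q3

"xyxyy"


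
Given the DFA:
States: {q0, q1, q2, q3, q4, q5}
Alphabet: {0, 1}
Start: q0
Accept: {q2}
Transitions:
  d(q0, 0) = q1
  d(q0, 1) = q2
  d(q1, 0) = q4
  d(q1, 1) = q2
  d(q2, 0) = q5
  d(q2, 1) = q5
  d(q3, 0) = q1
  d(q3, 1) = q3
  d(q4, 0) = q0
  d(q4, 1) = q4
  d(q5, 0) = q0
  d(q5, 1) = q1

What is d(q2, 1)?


Looking up transition d(q2, 1)

q5


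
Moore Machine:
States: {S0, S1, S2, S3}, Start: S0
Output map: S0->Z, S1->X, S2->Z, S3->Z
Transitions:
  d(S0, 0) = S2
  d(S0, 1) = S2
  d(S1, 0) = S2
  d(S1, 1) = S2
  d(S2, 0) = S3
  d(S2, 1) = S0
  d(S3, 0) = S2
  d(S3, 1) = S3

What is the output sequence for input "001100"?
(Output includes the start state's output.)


Start: S0 (output Z)
  --0--> S2 (output Z)
  --0--> S3 (output Z)
  --1--> S3 (output Z)
  --1--> S3 (output Z)
  --0--> S2 (output Z)
  --0--> S3 (output Z)

"ZZZZZZZ"


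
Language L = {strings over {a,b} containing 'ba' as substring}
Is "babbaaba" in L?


'ba' occurs at index 0

Yes, "babbaaba" is in L


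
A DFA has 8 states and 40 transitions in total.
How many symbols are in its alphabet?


Each state has exactly one transition per symbol.
|alphabet| = transitions / states = 40 / 8 = 5

5


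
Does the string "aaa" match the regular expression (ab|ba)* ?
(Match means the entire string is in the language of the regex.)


|string| = 3; first = 'a'; last = 'a'

No, "aaa" does not match (ab|ba)*


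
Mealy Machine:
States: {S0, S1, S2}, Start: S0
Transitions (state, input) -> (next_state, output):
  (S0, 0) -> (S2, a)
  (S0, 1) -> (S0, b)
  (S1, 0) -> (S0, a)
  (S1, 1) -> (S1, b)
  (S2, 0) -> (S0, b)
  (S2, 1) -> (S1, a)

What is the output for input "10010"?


Step-by-step:
  (S0, 1) -> (S0, b)
  (S0, 0) -> (S2, a)
  (S2, 0) -> (S0, b)
  (S0, 1) -> (S0, b)
  (S0, 0) -> (S2, a)

"babba"


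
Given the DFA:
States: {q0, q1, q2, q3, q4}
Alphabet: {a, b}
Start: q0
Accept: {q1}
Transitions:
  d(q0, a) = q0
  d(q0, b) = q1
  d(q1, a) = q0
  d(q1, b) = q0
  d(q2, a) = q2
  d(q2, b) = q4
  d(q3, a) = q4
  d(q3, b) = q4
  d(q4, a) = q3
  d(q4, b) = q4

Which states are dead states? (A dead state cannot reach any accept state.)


Forward reachability from each state:
  q0 -> reaches accept state q1 (live)
  q1 -> reaches accept state q1 (live)
  q2 -> reaches {q2, q3, q4}, no accept state (dead)
  q3 -> reaches {q3, q4}, no accept state (dead)
  q4 -> reaches {q3, q4}, no accept state (dead)

{q2, q3, q4}


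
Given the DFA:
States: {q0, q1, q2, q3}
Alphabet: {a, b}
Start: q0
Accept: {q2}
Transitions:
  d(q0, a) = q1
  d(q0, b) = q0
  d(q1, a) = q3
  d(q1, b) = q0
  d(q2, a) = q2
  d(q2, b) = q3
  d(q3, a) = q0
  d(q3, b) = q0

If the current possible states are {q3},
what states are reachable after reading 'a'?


Apply transition on 'a' from each current state:
  d(q3, a) = q0

{q0}


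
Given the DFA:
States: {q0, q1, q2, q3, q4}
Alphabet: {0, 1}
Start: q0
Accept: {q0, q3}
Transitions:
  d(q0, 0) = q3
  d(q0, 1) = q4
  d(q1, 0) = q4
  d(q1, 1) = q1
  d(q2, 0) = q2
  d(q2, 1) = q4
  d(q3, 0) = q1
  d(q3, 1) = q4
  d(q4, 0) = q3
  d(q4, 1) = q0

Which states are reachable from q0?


BFS from q0:
  layer 0: {q0}
  layer 1: {q3, q4}
  layer 2: {q1}

{q0, q1, q3, q4}


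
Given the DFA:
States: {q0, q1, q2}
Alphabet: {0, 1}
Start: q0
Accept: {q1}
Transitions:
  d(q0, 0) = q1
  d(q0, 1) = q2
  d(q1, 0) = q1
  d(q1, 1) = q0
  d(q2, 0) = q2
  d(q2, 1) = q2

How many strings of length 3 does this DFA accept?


Enumerating all length-3 strings:
  "000" -> q1 [accept]
  "001" -> q0 [reject]
  "010" -> q1 [accept]
  "011" -> q2 [reject]
  "100" -> q2 [reject]
  "101" -> q2 [reject]
  "110" -> q2 [reject]
  "111" -> q2 [reject]

2 out of 8


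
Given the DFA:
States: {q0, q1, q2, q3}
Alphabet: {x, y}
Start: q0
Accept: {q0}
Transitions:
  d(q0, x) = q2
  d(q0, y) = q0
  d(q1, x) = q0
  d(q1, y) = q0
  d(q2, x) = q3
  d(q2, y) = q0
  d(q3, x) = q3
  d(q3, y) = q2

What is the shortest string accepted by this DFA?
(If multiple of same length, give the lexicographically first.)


BFS by string length (lex-first path to each state shown):
  len 0: q0<-""
Found accept state at length 0.

"" (empty string)


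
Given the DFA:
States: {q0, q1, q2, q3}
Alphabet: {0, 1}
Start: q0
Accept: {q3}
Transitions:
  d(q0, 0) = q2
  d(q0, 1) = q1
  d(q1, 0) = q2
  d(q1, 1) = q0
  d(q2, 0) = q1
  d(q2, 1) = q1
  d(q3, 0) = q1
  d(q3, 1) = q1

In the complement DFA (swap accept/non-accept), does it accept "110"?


Trace: q0 -> q1 -> q0 -> q2
Final: q2
Original accept: {q3}
Complement: q2 is not in original accept

Yes, complement accepts (original rejects)


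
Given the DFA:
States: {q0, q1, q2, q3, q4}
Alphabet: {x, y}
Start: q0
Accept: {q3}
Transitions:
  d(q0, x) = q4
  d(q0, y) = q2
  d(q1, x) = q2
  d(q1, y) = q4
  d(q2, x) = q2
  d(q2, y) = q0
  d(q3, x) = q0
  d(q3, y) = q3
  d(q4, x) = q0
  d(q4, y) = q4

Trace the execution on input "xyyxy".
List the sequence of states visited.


Input: xyyxy
d(q0, x) = q4
d(q4, y) = q4
d(q4, y) = q4
d(q4, x) = q0
d(q0, y) = q2


q0 -> q4 -> q4 -> q4 -> q0 -> q2


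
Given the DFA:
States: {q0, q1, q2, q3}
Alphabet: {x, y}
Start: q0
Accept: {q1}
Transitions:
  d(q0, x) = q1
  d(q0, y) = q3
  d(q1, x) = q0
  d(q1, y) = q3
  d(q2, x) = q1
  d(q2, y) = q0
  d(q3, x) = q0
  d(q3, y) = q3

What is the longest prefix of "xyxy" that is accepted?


Run the DFA, marking each prefix where the state is accepting:
  "" -> q0 [reject]
  "x" -> q1 [accept]
  "xy" -> q3 [reject]
  "xyx" -> q0 [reject]
  "xyxy" -> q3 [reject]

"x"


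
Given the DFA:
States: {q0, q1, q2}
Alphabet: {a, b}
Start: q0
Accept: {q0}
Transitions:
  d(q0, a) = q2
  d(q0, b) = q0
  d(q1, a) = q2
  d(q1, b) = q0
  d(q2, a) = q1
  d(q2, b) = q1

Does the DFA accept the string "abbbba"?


Trace: q0 -> q2 -> q1 -> q0 -> q0 -> q0 -> q2
Final state: q2
Accept states: {q0}

No, rejected (final state q2 is not an accept state)


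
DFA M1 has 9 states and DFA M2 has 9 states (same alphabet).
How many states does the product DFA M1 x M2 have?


Product construction pairs every M1 state with every M2 state.
9 * 9 = 81

81


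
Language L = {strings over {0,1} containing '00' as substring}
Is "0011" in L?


'00' occurs at index 0

Yes, "0011" is in L


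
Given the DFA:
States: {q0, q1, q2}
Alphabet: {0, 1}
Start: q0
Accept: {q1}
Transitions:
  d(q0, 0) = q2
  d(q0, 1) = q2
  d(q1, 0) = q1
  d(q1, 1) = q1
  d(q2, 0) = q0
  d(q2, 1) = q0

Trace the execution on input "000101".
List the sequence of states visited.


Input: 000101
d(q0, 0) = q2
d(q2, 0) = q0
d(q0, 0) = q2
d(q2, 1) = q0
d(q0, 0) = q2
d(q2, 1) = q0


q0 -> q2 -> q0 -> q2 -> q0 -> q2 -> q0


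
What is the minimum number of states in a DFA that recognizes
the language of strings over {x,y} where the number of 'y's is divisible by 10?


States track (count of 'y') mod 10.
Need 10 states: one per remainder 0..9; accept = remainder 0.

10


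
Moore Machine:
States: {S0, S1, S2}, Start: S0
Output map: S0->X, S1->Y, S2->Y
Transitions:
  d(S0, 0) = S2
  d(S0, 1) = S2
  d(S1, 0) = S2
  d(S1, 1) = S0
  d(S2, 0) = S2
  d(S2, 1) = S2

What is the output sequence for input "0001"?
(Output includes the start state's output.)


Start: S0 (output X)
  --0--> S2 (output Y)
  --0--> S2 (output Y)
  --0--> S2 (output Y)
  --1--> S2 (output Y)

"XYYYY"


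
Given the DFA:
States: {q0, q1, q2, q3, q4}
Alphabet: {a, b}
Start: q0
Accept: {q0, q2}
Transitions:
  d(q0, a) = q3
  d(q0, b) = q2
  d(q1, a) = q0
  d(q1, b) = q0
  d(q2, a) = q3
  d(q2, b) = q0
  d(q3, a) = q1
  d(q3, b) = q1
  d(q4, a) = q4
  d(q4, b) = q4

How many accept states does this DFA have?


Accept states listed: {q0, q2}
Counting: q0(1) q2(2)

2


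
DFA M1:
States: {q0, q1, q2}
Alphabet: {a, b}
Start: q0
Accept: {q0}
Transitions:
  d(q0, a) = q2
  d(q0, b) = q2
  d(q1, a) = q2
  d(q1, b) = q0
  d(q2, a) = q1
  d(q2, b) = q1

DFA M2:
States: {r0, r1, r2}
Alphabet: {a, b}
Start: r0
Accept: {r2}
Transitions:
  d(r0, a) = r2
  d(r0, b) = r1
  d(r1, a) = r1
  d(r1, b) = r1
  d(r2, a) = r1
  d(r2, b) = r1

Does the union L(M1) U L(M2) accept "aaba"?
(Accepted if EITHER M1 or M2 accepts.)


M1: final=q2 accepted=False
M2: final=r1 accepted=False

No, union rejects (neither accepts)


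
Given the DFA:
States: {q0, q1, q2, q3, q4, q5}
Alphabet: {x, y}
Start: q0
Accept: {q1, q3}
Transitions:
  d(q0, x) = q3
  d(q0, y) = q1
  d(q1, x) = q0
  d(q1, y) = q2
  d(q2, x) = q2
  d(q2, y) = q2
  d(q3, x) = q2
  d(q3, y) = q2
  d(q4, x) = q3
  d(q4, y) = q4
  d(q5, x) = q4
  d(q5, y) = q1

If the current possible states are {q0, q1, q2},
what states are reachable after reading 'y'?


Apply transition on 'y' from each current state:
  d(q0, y) = q1
  d(q1, y) = q2
  d(q2, y) = q2

{q1, q2}


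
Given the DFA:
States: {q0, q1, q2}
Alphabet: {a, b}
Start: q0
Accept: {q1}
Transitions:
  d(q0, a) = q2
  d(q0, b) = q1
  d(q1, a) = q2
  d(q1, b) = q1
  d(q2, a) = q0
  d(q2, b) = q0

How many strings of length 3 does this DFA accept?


Enumerating all length-3 strings:
  "aaa" -> q2 [reject]
  "aab" -> q1 [accept]
  "aba" -> q2 [reject]
  "abb" -> q1 [accept]
  "baa" -> q0 [reject]
  "bab" -> q0 [reject]
  "bba" -> q2 [reject]
  "bbb" -> q1 [accept]

3 out of 8


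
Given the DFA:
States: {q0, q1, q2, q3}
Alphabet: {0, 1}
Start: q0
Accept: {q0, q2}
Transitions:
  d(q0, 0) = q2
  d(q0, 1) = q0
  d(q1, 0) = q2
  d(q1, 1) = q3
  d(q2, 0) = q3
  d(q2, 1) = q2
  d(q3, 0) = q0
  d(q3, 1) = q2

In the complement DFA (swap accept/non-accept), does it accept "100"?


Trace: q0 -> q0 -> q2 -> q3
Final: q3
Original accept: {q0, q2}
Complement: q3 is not in original accept

Yes, complement accepts (original rejects)


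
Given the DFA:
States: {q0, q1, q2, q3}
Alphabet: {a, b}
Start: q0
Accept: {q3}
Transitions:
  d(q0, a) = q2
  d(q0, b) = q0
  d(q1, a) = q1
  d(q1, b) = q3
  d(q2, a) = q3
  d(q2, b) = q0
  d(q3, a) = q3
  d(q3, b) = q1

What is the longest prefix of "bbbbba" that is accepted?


Run the DFA, marking each prefix where the state is accepting:
  "" -> q0 [reject]
  "b" -> q0 [reject]
  "bb" -> q0 [reject]
  "bbb" -> q0 [reject]
  "bbbb" -> q0 [reject]
  "bbbbb" -> q0 [reject]
  "bbbbba" -> q2 [reject]

No prefix is accepted


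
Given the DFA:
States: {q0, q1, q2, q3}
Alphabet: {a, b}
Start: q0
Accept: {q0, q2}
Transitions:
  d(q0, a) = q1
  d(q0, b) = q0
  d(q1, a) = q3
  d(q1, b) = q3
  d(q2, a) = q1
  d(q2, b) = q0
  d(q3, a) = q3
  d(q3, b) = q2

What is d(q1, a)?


Looking up transition d(q1, a)

q3


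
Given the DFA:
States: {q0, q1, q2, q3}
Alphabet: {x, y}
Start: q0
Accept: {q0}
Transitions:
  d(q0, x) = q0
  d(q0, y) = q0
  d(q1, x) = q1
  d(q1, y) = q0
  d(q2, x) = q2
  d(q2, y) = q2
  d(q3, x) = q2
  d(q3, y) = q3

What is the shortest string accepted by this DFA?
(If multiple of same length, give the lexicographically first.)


BFS by string length (lex-first path to each state shown):
  len 0: q0<-""
Found accept state at length 0.

"" (empty string)


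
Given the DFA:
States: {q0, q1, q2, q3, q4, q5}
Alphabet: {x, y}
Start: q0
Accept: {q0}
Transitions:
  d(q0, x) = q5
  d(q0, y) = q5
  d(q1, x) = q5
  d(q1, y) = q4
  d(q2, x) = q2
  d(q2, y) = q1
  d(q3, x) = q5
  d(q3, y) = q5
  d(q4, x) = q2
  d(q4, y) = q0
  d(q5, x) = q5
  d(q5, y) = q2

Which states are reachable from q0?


BFS from q0:
  layer 0: {q0}
  layer 1: {q5}
  layer 2: {q2}
  layer 3: {q1}
  layer 4: {q4}

{q0, q1, q2, q4, q5}


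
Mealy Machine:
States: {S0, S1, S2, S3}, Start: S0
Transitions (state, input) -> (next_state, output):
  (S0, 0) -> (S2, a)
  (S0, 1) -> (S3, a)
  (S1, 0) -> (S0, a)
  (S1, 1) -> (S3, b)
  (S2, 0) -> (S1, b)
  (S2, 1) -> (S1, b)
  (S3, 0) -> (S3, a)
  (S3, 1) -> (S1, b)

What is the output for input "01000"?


Step-by-step:
  (S0, 0) -> (S2, a)
  (S2, 1) -> (S1, b)
  (S1, 0) -> (S0, a)
  (S0, 0) -> (S2, a)
  (S2, 0) -> (S1, b)

"abaab"


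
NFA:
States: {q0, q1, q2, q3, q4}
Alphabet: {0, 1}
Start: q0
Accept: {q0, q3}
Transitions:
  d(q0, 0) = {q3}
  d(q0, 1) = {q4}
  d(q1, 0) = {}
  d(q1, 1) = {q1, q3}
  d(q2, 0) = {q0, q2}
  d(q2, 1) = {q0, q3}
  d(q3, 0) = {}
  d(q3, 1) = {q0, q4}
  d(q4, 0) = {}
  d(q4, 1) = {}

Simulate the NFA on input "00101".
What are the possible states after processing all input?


Start: {q0}
  --0--> {q3}
  --0--> {}
  --1--> {}
  --0--> {}
  --1--> {}

{} (empty set, no valid transitions)


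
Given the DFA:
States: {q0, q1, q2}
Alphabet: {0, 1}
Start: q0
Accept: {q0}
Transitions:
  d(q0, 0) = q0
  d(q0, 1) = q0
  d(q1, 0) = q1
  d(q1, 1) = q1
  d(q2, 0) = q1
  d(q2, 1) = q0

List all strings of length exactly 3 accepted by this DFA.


All strings of length 3: 8 total
Accepted: 8

"000", "001", "010", "011", "100", "101", "110", "111"


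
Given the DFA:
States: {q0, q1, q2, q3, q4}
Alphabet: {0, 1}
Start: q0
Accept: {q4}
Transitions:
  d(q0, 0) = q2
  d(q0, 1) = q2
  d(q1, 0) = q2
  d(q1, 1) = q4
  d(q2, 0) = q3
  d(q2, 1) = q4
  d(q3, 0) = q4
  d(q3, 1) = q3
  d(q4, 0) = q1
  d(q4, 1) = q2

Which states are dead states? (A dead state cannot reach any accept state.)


Forward reachability from each state:
  q0 -> reaches accept state q4 (live)
  q1 -> reaches accept state q4 (live)
  q2 -> reaches accept state q4 (live)
  q3 -> reaches accept state q4 (live)
  q4 -> reaches accept state q4 (live)

None (all states can reach an accept state)


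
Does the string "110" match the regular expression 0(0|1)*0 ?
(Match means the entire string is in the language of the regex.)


|string| = 3; first = '1'; last = '0'

No, "110" does not match 0(0|1)*0


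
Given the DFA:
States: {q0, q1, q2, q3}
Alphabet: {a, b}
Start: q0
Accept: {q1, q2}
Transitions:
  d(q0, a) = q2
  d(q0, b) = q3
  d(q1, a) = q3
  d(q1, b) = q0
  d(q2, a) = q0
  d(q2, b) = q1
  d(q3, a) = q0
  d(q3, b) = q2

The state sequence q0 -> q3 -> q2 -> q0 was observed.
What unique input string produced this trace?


Trace back each transition to find the symbol:
  q0 --[b]--> q3
  q3 --[b]--> q2
  q2 --[a]--> q0

"bba"


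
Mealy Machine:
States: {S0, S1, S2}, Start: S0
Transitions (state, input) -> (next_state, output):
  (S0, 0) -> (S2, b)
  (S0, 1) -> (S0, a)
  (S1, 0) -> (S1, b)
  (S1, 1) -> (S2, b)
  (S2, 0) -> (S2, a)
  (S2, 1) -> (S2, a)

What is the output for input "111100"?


Step-by-step:
  (S0, 1) -> (S0, a)
  (S0, 1) -> (S0, a)
  (S0, 1) -> (S0, a)
  (S0, 1) -> (S0, a)
  (S0, 0) -> (S2, b)
  (S2, 0) -> (S2, a)

"aaaaba"


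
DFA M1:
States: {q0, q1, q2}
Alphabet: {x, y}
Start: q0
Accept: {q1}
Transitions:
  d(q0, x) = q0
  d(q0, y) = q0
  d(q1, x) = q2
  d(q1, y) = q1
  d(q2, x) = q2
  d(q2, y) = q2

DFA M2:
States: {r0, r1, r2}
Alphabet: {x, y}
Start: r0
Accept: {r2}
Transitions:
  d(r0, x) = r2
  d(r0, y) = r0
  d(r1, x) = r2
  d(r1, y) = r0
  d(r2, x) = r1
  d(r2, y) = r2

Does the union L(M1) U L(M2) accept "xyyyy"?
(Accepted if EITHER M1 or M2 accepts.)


M1: final=q0 accepted=False
M2: final=r2 accepted=True

Yes, union accepts


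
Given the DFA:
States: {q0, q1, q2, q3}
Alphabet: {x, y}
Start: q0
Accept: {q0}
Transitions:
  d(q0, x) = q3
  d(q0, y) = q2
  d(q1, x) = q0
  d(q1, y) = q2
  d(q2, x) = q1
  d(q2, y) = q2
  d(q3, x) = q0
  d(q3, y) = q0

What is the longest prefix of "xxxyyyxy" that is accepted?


Run the DFA, marking each prefix where the state is accepting:
  "" -> q0 [accept]
  "x" -> q3 [reject]
  "xx" -> q0 [accept]
  "xxx" -> q3 [reject]
  "xxxy" -> q0 [accept]
  "xxxyy" -> q2 [reject]
  "xxxyyy" -> q2 [reject]
  "xxxyyyx" -> q1 [reject]
  "xxxyyyxy" -> q2 [reject]

"xxxy"


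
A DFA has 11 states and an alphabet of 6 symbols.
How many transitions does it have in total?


Each state has exactly one transition per symbol.
11 * 6 = 66

66


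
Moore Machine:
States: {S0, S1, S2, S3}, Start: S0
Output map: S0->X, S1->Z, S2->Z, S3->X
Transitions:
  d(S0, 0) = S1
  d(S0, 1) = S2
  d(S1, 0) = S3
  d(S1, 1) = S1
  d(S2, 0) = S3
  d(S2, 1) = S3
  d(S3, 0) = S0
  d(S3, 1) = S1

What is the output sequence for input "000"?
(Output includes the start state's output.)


Start: S0 (output X)
  --0--> S1 (output Z)
  --0--> S3 (output X)
  --0--> S0 (output X)

"XZXX"


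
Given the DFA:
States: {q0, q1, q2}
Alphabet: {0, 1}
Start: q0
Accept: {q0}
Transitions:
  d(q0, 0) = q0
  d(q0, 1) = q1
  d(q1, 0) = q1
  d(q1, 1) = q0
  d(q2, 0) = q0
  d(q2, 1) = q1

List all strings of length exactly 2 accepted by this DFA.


All strings of length 2: 4 total
Accepted: 2

"00", "11"


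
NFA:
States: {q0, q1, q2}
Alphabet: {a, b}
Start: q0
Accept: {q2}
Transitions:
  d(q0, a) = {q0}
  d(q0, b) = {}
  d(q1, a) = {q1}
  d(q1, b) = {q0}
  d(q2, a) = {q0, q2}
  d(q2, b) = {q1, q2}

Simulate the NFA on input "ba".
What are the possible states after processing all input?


Start: {q0}
  --b--> {}
  --a--> {}

{} (empty set, no valid transitions)


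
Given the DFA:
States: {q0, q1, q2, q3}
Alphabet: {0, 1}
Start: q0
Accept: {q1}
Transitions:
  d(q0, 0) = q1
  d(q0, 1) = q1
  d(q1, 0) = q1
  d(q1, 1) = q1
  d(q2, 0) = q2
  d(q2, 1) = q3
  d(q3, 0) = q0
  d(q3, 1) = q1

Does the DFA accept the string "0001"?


Trace: q0 -> q1 -> q1 -> q1 -> q1
Final state: q1
Accept states: {q1}

Yes, accepted (final state q1 is an accept state)


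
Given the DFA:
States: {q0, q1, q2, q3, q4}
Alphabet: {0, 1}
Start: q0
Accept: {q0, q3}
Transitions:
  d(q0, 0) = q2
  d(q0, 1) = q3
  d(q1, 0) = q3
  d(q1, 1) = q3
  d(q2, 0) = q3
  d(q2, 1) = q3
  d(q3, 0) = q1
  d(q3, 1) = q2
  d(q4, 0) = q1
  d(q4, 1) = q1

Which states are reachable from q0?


BFS from q0:
  layer 0: {q0}
  layer 1: {q2, q3}
  layer 2: {q1}

{q0, q1, q2, q3}


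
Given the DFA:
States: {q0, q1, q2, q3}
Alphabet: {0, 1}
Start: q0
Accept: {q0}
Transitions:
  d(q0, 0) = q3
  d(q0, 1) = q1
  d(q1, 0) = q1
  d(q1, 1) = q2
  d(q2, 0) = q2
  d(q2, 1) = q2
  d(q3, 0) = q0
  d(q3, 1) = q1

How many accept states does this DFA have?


Accept states listed: {q0}
Counting: q0(1)

1


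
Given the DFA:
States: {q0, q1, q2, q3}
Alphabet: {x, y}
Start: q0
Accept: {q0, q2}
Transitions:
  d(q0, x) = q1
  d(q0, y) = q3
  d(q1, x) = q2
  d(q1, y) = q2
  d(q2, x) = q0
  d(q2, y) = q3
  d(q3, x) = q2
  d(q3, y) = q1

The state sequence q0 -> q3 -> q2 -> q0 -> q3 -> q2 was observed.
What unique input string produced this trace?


Trace back each transition to find the symbol:
  q0 --[y]--> q3
  q3 --[x]--> q2
  q2 --[x]--> q0
  q0 --[y]--> q3
  q3 --[x]--> q2

"yxxyx"


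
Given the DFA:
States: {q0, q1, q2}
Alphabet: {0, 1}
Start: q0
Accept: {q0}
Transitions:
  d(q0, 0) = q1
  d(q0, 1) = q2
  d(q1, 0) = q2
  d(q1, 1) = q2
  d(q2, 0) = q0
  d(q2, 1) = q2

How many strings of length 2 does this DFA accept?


Enumerating all length-2 strings:
  "00" -> q2 [reject]
  "01" -> q2 [reject]
  "10" -> q0 [accept]
  "11" -> q2 [reject]

1 out of 4


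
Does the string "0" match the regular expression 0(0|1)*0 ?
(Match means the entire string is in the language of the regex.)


|string| = 1; first = '0'; last = '0'

No, "0" does not match 0(0|1)*0


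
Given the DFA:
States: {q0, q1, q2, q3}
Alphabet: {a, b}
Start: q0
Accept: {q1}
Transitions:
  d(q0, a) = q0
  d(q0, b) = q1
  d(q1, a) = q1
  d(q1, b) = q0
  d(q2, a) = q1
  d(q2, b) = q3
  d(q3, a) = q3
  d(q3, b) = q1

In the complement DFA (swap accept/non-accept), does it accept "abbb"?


Trace: q0 -> q0 -> q1 -> q0 -> q1
Final: q1
Original accept: {q1}
Complement: q1 is in original accept

No, complement rejects (original accepts)


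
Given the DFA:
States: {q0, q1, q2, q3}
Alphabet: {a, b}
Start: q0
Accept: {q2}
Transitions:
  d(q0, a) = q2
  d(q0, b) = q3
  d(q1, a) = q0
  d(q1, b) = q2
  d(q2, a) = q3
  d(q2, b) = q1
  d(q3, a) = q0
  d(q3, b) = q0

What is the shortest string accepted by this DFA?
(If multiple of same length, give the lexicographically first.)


BFS by string length (lex-first path to each state shown):
  len 0: q0<-""
  len 1: q2<-"a", q3<-"b"
Found accept state at length 1.

"a"


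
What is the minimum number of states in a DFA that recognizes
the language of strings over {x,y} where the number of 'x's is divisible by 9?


States track (count of 'x') mod 9.
Need 9 states: one per remainder 0..8; accept = remainder 0.

9


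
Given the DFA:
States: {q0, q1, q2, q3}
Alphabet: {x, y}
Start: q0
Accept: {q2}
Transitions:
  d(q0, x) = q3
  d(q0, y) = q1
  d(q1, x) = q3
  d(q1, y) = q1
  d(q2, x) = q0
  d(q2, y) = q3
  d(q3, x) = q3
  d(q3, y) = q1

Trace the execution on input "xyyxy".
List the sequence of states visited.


Input: xyyxy
d(q0, x) = q3
d(q3, y) = q1
d(q1, y) = q1
d(q1, x) = q3
d(q3, y) = q1


q0 -> q3 -> q1 -> q1 -> q3 -> q1


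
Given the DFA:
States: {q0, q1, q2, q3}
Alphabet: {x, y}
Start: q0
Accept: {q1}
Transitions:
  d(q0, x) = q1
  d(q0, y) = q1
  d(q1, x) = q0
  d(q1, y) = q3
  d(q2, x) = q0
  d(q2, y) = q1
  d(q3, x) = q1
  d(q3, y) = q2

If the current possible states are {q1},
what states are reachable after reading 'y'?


Apply transition on 'y' from each current state:
  d(q1, y) = q3

{q3}


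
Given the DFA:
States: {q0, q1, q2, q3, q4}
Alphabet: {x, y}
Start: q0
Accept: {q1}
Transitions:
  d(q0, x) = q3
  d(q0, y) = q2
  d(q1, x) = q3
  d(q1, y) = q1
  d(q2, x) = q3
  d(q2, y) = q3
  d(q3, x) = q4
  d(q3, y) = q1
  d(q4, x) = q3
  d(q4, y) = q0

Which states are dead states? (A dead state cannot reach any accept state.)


Forward reachability from each state:
  q0 -> reaches accept state q1 (live)
  q1 -> reaches accept state q1 (live)
  q2 -> reaches accept state q1 (live)
  q3 -> reaches accept state q1 (live)
  q4 -> reaches accept state q1 (live)

None (all states can reach an accept state)


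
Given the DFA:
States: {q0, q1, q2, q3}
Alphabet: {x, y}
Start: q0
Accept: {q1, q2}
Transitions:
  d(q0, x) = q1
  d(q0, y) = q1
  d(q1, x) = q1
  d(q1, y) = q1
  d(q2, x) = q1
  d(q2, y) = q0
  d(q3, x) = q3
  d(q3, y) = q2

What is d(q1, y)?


Looking up transition d(q1, y)

q1


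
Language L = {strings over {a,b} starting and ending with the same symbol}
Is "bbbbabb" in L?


first = 'b', last = 'b'

Yes, "bbbbabb" is in L


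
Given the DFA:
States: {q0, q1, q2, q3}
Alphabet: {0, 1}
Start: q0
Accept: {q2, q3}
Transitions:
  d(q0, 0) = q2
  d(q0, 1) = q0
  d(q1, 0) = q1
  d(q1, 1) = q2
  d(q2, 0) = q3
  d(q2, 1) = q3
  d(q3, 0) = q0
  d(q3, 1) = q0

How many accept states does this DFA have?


Accept states listed: {q2, q3}
Counting: q2(1) q3(2)

2


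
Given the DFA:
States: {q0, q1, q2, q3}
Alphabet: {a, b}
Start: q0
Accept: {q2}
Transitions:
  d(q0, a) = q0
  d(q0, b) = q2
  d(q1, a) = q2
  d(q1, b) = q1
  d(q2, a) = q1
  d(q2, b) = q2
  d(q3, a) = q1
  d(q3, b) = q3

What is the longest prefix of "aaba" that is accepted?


Run the DFA, marking each prefix where the state is accepting:
  "" -> q0 [reject]
  "a" -> q0 [reject]
  "aa" -> q0 [reject]
  "aab" -> q2 [accept]
  "aaba" -> q1 [reject]

"aab"


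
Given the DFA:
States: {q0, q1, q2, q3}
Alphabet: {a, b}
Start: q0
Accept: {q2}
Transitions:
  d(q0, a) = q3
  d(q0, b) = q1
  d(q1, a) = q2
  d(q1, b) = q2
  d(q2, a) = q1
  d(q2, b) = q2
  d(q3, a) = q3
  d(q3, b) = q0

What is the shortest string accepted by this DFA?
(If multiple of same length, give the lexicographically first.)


BFS by string length (lex-first path to each state shown):
  len 0: q0<-""
  len 1: q1<-"b", q3<-"a"
  len 2: q0<-"ab", q2<-"ba", q3<-"aa"
Found accept state at length 2.

"ba"


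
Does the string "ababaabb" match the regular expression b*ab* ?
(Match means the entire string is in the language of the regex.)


|string| = 8; first = 'a'; last = 'b'

No, "ababaabb" does not match b*ab*


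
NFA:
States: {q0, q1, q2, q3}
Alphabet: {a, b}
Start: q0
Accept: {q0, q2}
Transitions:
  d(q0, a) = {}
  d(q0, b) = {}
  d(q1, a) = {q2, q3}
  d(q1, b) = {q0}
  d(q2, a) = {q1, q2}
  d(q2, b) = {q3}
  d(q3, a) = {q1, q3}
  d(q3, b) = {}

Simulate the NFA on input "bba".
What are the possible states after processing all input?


Start: {q0}
  --b--> {}
  --b--> {}
  --a--> {}

{} (empty set, no valid transitions)


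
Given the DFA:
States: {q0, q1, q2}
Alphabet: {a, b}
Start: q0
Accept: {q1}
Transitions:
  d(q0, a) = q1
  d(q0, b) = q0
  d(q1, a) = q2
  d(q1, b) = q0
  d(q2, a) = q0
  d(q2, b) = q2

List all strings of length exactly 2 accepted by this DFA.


All strings of length 2: 4 total
Accepted: 1

"ba"


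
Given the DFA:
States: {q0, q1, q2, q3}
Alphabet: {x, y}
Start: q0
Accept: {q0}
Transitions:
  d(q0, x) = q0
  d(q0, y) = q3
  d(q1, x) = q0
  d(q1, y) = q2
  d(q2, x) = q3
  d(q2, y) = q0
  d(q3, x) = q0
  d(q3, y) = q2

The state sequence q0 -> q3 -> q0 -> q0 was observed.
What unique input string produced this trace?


Trace back each transition to find the symbol:
  q0 --[y]--> q3
  q3 --[x]--> q0
  q0 --[x]--> q0

"yxx"


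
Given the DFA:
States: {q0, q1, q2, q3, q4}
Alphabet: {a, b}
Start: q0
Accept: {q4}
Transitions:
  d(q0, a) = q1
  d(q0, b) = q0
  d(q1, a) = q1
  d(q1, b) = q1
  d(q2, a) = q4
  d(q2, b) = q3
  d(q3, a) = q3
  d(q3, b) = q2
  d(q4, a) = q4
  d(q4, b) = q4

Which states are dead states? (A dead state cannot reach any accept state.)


Forward reachability from each state:
  q0 -> reaches {q0, q1}, no accept state (dead)
  q1 -> reaches {q1}, no accept state (dead)
  q2 -> reaches accept state q4 (live)
  q3 -> reaches accept state q4 (live)
  q4 -> reaches accept state q4 (live)

{q0, q1}


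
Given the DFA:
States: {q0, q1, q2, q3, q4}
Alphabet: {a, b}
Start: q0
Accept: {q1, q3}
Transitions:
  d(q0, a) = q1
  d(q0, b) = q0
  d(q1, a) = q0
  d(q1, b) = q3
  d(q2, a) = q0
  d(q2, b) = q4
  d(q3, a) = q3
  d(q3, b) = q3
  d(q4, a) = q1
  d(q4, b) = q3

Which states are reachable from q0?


BFS from q0:
  layer 0: {q0}
  layer 1: {q1}
  layer 2: {q3}

{q0, q1, q3}


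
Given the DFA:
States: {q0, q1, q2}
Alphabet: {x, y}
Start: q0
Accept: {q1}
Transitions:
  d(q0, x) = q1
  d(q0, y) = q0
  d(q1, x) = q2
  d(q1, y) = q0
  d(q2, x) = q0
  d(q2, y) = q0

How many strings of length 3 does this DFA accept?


Enumerating all length-3 strings:
  "xxx" -> q0 [reject]
  "xxy" -> q0 [reject]
  "xyx" -> q1 [accept]
  "xyy" -> q0 [reject]
  "yxx" -> q2 [reject]
  "yxy" -> q0 [reject]
  "yyx" -> q1 [accept]
  "yyy" -> q0 [reject]

2 out of 8


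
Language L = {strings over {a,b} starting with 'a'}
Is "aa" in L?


first symbol = 'a'

Yes, "aa" is in L


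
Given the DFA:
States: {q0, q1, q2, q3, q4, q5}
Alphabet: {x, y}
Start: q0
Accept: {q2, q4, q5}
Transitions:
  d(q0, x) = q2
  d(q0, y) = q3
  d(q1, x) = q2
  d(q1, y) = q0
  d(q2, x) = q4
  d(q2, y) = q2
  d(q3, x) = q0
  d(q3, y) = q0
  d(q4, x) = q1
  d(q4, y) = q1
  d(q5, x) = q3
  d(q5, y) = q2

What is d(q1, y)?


Looking up transition d(q1, y)

q0


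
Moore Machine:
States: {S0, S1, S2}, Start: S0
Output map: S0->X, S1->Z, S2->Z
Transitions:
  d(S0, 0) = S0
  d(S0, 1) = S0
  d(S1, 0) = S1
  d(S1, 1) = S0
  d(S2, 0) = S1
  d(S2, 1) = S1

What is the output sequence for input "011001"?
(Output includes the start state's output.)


Start: S0 (output X)
  --0--> S0 (output X)
  --1--> S0 (output X)
  --1--> S0 (output X)
  --0--> S0 (output X)
  --0--> S0 (output X)
  --1--> S0 (output X)

"XXXXXXX"


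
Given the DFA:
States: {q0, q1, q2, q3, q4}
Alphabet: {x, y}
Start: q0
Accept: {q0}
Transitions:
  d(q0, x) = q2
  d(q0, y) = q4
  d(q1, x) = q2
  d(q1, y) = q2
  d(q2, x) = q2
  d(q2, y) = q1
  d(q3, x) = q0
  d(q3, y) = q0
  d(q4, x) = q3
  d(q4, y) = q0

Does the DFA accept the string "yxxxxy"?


Trace: q0 -> q4 -> q3 -> q0 -> q2 -> q2 -> q1
Final state: q1
Accept states: {q0}

No, rejected (final state q1 is not an accept state)


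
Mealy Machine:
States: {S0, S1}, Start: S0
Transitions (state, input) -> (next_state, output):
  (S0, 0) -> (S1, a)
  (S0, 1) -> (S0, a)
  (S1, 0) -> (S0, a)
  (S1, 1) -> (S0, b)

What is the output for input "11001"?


Step-by-step:
  (S0, 1) -> (S0, a)
  (S0, 1) -> (S0, a)
  (S0, 0) -> (S1, a)
  (S1, 0) -> (S0, a)
  (S0, 1) -> (S0, a)

"aaaaa"


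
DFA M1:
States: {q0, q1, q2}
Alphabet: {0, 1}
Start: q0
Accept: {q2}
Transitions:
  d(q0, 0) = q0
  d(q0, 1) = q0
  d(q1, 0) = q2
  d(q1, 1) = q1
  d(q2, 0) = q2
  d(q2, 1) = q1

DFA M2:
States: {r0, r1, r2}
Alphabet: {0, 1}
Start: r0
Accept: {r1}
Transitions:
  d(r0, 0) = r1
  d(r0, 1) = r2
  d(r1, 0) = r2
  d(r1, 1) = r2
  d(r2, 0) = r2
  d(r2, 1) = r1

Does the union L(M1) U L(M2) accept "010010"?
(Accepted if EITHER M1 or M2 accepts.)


M1: final=q0 accepted=False
M2: final=r2 accepted=False

No, union rejects (neither accepts)


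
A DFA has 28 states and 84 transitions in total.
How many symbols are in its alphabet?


Each state has exactly one transition per symbol.
|alphabet| = transitions / states = 84 / 28 = 3

3


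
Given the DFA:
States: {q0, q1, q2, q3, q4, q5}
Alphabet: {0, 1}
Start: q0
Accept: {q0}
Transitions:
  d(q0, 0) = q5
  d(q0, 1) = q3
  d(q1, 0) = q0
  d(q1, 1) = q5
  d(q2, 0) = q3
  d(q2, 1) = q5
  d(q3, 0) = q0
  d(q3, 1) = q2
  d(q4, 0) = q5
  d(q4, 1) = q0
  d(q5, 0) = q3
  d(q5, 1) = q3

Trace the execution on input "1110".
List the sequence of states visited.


Input: 1110
d(q0, 1) = q3
d(q3, 1) = q2
d(q2, 1) = q5
d(q5, 0) = q3


q0 -> q3 -> q2 -> q5 -> q3


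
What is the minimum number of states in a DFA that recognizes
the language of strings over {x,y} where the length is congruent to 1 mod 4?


States track (length) mod 4.
Need 4 states: one per remainder 0..3; accept = remainder 1.

4


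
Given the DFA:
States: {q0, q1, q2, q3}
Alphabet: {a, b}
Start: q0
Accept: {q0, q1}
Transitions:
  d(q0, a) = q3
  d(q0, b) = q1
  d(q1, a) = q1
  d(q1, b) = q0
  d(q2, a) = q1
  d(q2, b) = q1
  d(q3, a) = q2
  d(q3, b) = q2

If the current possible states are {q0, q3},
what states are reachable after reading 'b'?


Apply transition on 'b' from each current state:
  d(q0, b) = q1
  d(q3, b) = q2

{q1, q2}


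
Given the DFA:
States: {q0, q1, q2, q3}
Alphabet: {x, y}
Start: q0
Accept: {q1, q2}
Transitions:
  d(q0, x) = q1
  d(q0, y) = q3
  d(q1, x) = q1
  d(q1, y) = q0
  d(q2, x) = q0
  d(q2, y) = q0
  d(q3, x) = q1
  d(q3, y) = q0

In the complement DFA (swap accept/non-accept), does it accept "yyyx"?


Trace: q0 -> q3 -> q0 -> q3 -> q1
Final: q1
Original accept: {q1, q2}
Complement: q1 is in original accept

No, complement rejects (original accepts)


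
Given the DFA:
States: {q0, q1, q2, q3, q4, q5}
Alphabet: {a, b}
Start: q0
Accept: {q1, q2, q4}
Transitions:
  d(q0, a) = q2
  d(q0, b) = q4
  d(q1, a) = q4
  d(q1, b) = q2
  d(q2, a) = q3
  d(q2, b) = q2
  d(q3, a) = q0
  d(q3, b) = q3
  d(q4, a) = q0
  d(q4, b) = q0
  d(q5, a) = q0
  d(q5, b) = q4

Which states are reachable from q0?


BFS from q0:
  layer 0: {q0}
  layer 1: {q2, q4}
  layer 2: {q3}

{q0, q2, q3, q4}


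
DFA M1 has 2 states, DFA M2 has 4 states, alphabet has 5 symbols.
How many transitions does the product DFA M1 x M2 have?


Product DFA has 2 * 4 = 8 states.
Each has 5 transitions: 8 * 5 = 40

40


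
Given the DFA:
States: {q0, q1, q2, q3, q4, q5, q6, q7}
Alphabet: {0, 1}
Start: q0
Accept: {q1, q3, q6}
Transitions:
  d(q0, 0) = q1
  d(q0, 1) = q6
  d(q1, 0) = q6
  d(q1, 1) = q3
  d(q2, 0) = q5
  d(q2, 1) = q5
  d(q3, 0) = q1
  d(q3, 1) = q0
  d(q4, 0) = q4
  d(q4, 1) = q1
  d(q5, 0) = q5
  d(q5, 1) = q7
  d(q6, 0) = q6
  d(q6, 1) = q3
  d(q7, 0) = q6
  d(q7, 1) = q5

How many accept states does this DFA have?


Accept states listed: {q1, q3, q6}
Counting: q1(1) q3(2) q6(3)

3


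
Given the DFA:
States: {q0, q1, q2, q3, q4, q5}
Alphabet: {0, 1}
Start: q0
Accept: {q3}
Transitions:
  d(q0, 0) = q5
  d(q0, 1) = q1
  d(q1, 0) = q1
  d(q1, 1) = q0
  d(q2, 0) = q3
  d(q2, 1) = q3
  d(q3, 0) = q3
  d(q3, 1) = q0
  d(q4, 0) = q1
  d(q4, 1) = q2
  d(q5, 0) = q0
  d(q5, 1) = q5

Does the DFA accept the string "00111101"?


Trace: q0 -> q5 -> q0 -> q1 -> q0 -> q1 -> q0 -> q5 -> q5
Final state: q5
Accept states: {q3}

No, rejected (final state q5 is not an accept state)


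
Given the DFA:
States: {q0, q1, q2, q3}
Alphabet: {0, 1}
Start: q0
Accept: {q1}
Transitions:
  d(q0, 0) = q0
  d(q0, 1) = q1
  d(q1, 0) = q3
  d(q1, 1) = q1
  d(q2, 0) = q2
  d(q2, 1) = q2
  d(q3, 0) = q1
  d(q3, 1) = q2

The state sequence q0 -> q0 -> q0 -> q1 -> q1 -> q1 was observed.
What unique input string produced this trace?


Trace back each transition to find the symbol:
  q0 --[0]--> q0
  q0 --[0]--> q0
  q0 --[1]--> q1
  q1 --[1]--> q1
  q1 --[1]--> q1

"00111"


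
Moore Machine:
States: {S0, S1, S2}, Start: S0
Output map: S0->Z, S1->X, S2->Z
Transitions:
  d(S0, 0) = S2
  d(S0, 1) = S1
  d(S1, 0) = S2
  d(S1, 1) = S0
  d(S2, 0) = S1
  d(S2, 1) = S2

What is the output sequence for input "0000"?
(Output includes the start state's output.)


Start: S0 (output Z)
  --0--> S2 (output Z)
  --0--> S1 (output X)
  --0--> S2 (output Z)
  --0--> S1 (output X)

"ZZXZX"


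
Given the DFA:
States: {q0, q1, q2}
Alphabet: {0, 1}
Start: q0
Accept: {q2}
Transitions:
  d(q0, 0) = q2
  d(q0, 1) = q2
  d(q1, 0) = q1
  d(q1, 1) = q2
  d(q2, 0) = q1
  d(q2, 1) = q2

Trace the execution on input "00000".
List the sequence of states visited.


Input: 00000
d(q0, 0) = q2
d(q2, 0) = q1
d(q1, 0) = q1
d(q1, 0) = q1
d(q1, 0) = q1


q0 -> q2 -> q1 -> q1 -> q1 -> q1
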